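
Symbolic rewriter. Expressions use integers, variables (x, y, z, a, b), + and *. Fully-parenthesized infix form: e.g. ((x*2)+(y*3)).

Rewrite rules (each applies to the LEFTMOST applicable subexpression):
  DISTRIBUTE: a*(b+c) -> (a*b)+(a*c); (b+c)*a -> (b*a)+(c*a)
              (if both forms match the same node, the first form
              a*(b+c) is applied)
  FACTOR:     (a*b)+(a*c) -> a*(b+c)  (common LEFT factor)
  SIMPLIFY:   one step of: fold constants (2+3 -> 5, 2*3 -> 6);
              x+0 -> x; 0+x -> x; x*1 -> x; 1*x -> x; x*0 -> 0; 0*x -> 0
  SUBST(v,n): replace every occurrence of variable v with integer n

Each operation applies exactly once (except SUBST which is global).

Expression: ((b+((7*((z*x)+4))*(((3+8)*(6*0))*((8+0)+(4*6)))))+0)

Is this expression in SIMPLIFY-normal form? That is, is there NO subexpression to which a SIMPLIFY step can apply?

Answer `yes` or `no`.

Answer: no

Derivation:
Expression: ((b+((7*((z*x)+4))*(((3+8)*(6*0))*((8+0)+(4*6)))))+0)
Scanning for simplifiable subexpressions (pre-order)...
  at root: ((b+((7*((z*x)+4))*(((3+8)*(6*0))*((8+0)+(4*6)))))+0) (SIMPLIFIABLE)
  at L: (b+((7*((z*x)+4))*(((3+8)*(6*0))*((8+0)+(4*6))))) (not simplifiable)
  at LR: ((7*((z*x)+4))*(((3+8)*(6*0))*((8+0)+(4*6)))) (not simplifiable)
  at LRL: (7*((z*x)+4)) (not simplifiable)
  at LRLR: ((z*x)+4) (not simplifiable)
  at LRLRL: (z*x) (not simplifiable)
  at LRR: (((3+8)*(6*0))*((8+0)+(4*6))) (not simplifiable)
  at LRRL: ((3+8)*(6*0)) (not simplifiable)
  at LRRLL: (3+8) (SIMPLIFIABLE)
  at LRRLR: (6*0) (SIMPLIFIABLE)
  at LRRR: ((8+0)+(4*6)) (not simplifiable)
  at LRRRL: (8+0) (SIMPLIFIABLE)
  at LRRRR: (4*6) (SIMPLIFIABLE)
Found simplifiable subexpr at path root: ((b+((7*((z*x)+4))*(((3+8)*(6*0))*((8+0)+(4*6)))))+0)
One SIMPLIFY step would give: (b+((7*((z*x)+4))*(((3+8)*(6*0))*((8+0)+(4*6)))))
-> NOT in normal form.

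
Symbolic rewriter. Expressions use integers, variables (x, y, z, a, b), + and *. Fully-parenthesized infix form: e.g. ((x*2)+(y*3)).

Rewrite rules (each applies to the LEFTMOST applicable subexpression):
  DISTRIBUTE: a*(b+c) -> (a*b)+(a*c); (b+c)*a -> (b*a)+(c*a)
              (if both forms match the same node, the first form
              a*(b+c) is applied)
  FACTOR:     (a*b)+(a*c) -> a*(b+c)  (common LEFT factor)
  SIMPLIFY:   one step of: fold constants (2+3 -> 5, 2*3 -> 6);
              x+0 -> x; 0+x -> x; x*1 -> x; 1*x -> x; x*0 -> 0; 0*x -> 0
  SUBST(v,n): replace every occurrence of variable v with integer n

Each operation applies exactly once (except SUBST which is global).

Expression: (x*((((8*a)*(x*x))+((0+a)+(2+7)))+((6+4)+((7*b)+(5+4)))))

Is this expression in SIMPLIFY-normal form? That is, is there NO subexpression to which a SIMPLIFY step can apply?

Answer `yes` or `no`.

Expression: (x*((((8*a)*(x*x))+((0+a)+(2+7)))+((6+4)+((7*b)+(5+4)))))
Scanning for simplifiable subexpressions (pre-order)...
  at root: (x*((((8*a)*(x*x))+((0+a)+(2+7)))+((6+4)+((7*b)+(5+4))))) (not simplifiable)
  at R: ((((8*a)*(x*x))+((0+a)+(2+7)))+((6+4)+((7*b)+(5+4)))) (not simplifiable)
  at RL: (((8*a)*(x*x))+((0+a)+(2+7))) (not simplifiable)
  at RLL: ((8*a)*(x*x)) (not simplifiable)
  at RLLL: (8*a) (not simplifiable)
  at RLLR: (x*x) (not simplifiable)
  at RLR: ((0+a)+(2+7)) (not simplifiable)
  at RLRL: (0+a) (SIMPLIFIABLE)
  at RLRR: (2+7) (SIMPLIFIABLE)
  at RR: ((6+4)+((7*b)+(5+4))) (not simplifiable)
  at RRL: (6+4) (SIMPLIFIABLE)
  at RRR: ((7*b)+(5+4)) (not simplifiable)
  at RRRL: (7*b) (not simplifiable)
  at RRRR: (5+4) (SIMPLIFIABLE)
Found simplifiable subexpr at path RLRL: (0+a)
One SIMPLIFY step would give: (x*((((8*a)*(x*x))+(a+(2+7)))+((6+4)+((7*b)+(5+4)))))
-> NOT in normal form.

Answer: no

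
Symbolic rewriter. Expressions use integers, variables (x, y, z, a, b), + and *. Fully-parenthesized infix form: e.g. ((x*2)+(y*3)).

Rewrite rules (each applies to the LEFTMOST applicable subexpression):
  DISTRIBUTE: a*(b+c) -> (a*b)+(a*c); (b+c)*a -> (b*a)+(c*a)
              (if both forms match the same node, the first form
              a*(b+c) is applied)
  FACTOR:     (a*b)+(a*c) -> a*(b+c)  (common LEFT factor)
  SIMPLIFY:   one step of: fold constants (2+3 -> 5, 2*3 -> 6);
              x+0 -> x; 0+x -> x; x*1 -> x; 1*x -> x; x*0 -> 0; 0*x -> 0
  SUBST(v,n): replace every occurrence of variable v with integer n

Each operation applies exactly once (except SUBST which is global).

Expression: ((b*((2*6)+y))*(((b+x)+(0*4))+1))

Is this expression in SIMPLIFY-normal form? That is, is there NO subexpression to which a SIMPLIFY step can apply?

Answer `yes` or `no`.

Expression: ((b*((2*6)+y))*(((b+x)+(0*4))+1))
Scanning for simplifiable subexpressions (pre-order)...
  at root: ((b*((2*6)+y))*(((b+x)+(0*4))+1)) (not simplifiable)
  at L: (b*((2*6)+y)) (not simplifiable)
  at LR: ((2*6)+y) (not simplifiable)
  at LRL: (2*6) (SIMPLIFIABLE)
  at R: (((b+x)+(0*4))+1) (not simplifiable)
  at RL: ((b+x)+(0*4)) (not simplifiable)
  at RLL: (b+x) (not simplifiable)
  at RLR: (0*4) (SIMPLIFIABLE)
Found simplifiable subexpr at path LRL: (2*6)
One SIMPLIFY step would give: ((b*(12+y))*(((b+x)+(0*4))+1))
-> NOT in normal form.

Answer: no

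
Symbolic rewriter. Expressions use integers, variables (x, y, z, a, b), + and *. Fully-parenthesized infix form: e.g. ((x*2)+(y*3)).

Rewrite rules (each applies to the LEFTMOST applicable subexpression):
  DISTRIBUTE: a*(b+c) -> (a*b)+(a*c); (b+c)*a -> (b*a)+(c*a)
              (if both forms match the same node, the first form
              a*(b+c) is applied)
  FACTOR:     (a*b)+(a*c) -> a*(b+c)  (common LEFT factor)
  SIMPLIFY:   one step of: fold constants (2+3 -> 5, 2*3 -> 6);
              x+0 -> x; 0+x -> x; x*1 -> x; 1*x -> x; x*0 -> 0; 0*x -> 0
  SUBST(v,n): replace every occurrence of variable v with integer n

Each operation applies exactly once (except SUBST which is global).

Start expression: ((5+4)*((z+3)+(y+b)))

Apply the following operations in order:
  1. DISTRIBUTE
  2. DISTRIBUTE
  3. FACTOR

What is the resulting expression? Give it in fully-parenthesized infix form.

Answer: (((5+4)*(z+3))+((5+4)*(y+b)))

Derivation:
Start: ((5+4)*((z+3)+(y+b)))
Apply DISTRIBUTE at root (target: ((5+4)*((z+3)+(y+b)))): ((5+4)*((z+3)+(y+b))) -> (((5+4)*(z+3))+((5+4)*(y+b)))
Apply DISTRIBUTE at L (target: ((5+4)*(z+3))): (((5+4)*(z+3))+((5+4)*(y+b))) -> ((((5+4)*z)+((5+4)*3))+((5+4)*(y+b)))
Apply FACTOR at L (target: (((5+4)*z)+((5+4)*3))): ((((5+4)*z)+((5+4)*3))+((5+4)*(y+b))) -> (((5+4)*(z+3))+((5+4)*(y+b)))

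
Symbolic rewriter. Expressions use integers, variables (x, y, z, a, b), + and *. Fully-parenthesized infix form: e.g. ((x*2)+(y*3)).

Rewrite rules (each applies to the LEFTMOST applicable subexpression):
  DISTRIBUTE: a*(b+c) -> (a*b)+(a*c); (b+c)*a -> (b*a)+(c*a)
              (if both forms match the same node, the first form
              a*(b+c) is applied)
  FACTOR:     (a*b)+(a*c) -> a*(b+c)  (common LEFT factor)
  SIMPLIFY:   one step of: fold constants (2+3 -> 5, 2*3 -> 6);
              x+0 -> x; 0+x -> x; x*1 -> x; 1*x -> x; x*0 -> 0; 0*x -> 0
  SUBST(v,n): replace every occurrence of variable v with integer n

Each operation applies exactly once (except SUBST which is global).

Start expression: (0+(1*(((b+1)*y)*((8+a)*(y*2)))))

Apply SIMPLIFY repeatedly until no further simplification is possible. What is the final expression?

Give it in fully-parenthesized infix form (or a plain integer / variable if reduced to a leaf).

Answer: (((b+1)*y)*((8+a)*(y*2)))

Derivation:
Start: (0+(1*(((b+1)*y)*((8+a)*(y*2)))))
Step 1: at root: (0+(1*(((b+1)*y)*((8+a)*(y*2))))) -> (1*(((b+1)*y)*((8+a)*(y*2)))); overall: (0+(1*(((b+1)*y)*((8+a)*(y*2))))) -> (1*(((b+1)*y)*((8+a)*(y*2))))
Step 2: at root: (1*(((b+1)*y)*((8+a)*(y*2)))) -> (((b+1)*y)*((8+a)*(y*2))); overall: (1*(((b+1)*y)*((8+a)*(y*2)))) -> (((b+1)*y)*((8+a)*(y*2)))
Fixed point: (((b+1)*y)*((8+a)*(y*2)))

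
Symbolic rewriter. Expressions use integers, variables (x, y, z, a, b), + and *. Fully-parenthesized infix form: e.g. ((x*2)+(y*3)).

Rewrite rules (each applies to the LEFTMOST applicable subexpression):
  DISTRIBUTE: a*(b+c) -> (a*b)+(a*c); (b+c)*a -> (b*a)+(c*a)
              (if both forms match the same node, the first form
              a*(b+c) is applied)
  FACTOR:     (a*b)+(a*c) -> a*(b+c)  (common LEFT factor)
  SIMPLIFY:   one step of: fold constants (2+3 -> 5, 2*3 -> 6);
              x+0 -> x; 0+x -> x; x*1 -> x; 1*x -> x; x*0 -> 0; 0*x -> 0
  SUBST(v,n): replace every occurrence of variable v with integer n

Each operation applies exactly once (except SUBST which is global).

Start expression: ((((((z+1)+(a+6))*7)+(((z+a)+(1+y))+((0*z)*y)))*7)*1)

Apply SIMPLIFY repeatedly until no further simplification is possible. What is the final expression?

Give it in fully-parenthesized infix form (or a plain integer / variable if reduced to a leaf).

Start: ((((((z+1)+(a+6))*7)+(((z+a)+(1+y))+((0*z)*y)))*7)*1)
Step 1: at root: ((((((z+1)+(a+6))*7)+(((z+a)+(1+y))+((0*z)*y)))*7)*1) -> (((((z+1)+(a+6))*7)+(((z+a)+(1+y))+((0*z)*y)))*7); overall: ((((((z+1)+(a+6))*7)+(((z+a)+(1+y))+((0*z)*y)))*7)*1) -> (((((z+1)+(a+6))*7)+(((z+a)+(1+y))+((0*z)*y)))*7)
Step 2: at LRRL: (0*z) -> 0; overall: (((((z+1)+(a+6))*7)+(((z+a)+(1+y))+((0*z)*y)))*7) -> (((((z+1)+(a+6))*7)+(((z+a)+(1+y))+(0*y)))*7)
Step 3: at LRR: (0*y) -> 0; overall: (((((z+1)+(a+6))*7)+(((z+a)+(1+y))+(0*y)))*7) -> (((((z+1)+(a+6))*7)+(((z+a)+(1+y))+0))*7)
Step 4: at LR: (((z+a)+(1+y))+0) -> ((z+a)+(1+y)); overall: (((((z+1)+(a+6))*7)+(((z+a)+(1+y))+0))*7) -> (((((z+1)+(a+6))*7)+((z+a)+(1+y)))*7)
Fixed point: (((((z+1)+(a+6))*7)+((z+a)+(1+y)))*7)

Answer: (((((z+1)+(a+6))*7)+((z+a)+(1+y)))*7)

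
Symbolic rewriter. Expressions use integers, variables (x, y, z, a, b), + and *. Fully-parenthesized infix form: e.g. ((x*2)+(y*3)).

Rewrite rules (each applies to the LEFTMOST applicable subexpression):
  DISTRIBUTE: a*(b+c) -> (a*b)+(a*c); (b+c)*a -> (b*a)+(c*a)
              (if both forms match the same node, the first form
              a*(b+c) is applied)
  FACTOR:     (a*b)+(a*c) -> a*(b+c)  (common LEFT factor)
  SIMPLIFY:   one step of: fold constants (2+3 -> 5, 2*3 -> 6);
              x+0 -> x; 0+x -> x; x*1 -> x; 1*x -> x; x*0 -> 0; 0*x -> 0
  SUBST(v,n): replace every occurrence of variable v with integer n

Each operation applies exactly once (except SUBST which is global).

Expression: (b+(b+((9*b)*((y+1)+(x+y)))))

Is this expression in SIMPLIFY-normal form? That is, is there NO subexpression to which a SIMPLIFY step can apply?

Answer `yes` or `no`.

Expression: (b+(b+((9*b)*((y+1)+(x+y)))))
Scanning for simplifiable subexpressions (pre-order)...
  at root: (b+(b+((9*b)*((y+1)+(x+y))))) (not simplifiable)
  at R: (b+((9*b)*((y+1)+(x+y)))) (not simplifiable)
  at RR: ((9*b)*((y+1)+(x+y))) (not simplifiable)
  at RRL: (9*b) (not simplifiable)
  at RRR: ((y+1)+(x+y)) (not simplifiable)
  at RRRL: (y+1) (not simplifiable)
  at RRRR: (x+y) (not simplifiable)
Result: no simplifiable subexpression found -> normal form.

Answer: yes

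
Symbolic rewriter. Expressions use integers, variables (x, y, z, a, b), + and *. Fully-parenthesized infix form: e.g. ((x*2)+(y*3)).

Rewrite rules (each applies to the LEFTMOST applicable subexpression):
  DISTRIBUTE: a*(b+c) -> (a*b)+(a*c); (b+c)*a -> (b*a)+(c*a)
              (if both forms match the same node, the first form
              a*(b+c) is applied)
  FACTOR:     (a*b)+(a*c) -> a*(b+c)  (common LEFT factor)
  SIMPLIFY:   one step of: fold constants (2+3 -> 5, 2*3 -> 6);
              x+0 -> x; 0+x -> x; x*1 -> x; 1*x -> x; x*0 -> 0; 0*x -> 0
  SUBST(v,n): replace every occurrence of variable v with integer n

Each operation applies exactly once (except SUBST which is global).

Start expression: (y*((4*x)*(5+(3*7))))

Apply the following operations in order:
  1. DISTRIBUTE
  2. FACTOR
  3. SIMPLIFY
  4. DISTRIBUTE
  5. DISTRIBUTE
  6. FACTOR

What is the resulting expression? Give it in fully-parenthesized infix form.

Start: (y*((4*x)*(5+(3*7))))
Apply DISTRIBUTE at R (target: ((4*x)*(5+(3*7)))): (y*((4*x)*(5+(3*7)))) -> (y*(((4*x)*5)+((4*x)*(3*7))))
Apply FACTOR at R (target: (((4*x)*5)+((4*x)*(3*7)))): (y*(((4*x)*5)+((4*x)*(3*7)))) -> (y*((4*x)*(5+(3*7))))
Apply SIMPLIFY at RRR (target: (3*7)): (y*((4*x)*(5+(3*7)))) -> (y*((4*x)*(5+21)))
Apply DISTRIBUTE at R (target: ((4*x)*(5+21))): (y*((4*x)*(5+21))) -> (y*(((4*x)*5)+((4*x)*21)))
Apply DISTRIBUTE at root (target: (y*(((4*x)*5)+((4*x)*21)))): (y*(((4*x)*5)+((4*x)*21))) -> ((y*((4*x)*5))+(y*((4*x)*21)))
Apply FACTOR at root (target: ((y*((4*x)*5))+(y*((4*x)*21)))): ((y*((4*x)*5))+(y*((4*x)*21))) -> (y*(((4*x)*5)+((4*x)*21)))

Answer: (y*(((4*x)*5)+((4*x)*21)))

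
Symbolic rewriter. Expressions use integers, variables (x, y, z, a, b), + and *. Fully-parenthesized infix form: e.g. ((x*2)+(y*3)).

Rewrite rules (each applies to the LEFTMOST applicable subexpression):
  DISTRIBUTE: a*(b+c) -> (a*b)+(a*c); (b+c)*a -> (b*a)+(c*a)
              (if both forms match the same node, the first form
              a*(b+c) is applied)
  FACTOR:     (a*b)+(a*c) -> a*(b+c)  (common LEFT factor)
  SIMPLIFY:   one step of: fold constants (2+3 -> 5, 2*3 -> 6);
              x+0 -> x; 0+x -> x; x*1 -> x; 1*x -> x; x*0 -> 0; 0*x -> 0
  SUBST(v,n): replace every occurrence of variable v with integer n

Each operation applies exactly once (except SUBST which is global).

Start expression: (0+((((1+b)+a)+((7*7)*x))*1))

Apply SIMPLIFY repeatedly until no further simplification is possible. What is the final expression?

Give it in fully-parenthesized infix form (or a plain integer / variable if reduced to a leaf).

Start: (0+((((1+b)+a)+((7*7)*x))*1))
Step 1: at root: (0+((((1+b)+a)+((7*7)*x))*1)) -> ((((1+b)+a)+((7*7)*x))*1); overall: (0+((((1+b)+a)+((7*7)*x))*1)) -> ((((1+b)+a)+((7*7)*x))*1)
Step 2: at root: ((((1+b)+a)+((7*7)*x))*1) -> (((1+b)+a)+((7*7)*x)); overall: ((((1+b)+a)+((7*7)*x))*1) -> (((1+b)+a)+((7*7)*x))
Step 3: at RL: (7*7) -> 49; overall: (((1+b)+a)+((7*7)*x)) -> (((1+b)+a)+(49*x))
Fixed point: (((1+b)+a)+(49*x))

Answer: (((1+b)+a)+(49*x))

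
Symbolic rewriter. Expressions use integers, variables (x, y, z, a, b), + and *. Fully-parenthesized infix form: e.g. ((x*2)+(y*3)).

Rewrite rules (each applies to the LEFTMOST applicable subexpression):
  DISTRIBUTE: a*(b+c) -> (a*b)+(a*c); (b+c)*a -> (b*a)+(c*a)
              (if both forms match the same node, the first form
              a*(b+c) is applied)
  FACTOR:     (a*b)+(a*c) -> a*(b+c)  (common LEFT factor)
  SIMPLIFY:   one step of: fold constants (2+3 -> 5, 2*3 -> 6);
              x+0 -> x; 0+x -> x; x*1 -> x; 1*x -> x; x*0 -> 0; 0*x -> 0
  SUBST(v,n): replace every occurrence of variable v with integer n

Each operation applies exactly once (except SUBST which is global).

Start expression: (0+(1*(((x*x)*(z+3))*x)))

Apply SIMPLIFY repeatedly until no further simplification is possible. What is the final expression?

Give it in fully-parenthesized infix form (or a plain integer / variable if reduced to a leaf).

Start: (0+(1*(((x*x)*(z+3))*x)))
Step 1: at root: (0+(1*(((x*x)*(z+3))*x))) -> (1*(((x*x)*(z+3))*x)); overall: (0+(1*(((x*x)*(z+3))*x))) -> (1*(((x*x)*(z+3))*x))
Step 2: at root: (1*(((x*x)*(z+3))*x)) -> (((x*x)*(z+3))*x); overall: (1*(((x*x)*(z+3))*x)) -> (((x*x)*(z+3))*x)
Fixed point: (((x*x)*(z+3))*x)

Answer: (((x*x)*(z+3))*x)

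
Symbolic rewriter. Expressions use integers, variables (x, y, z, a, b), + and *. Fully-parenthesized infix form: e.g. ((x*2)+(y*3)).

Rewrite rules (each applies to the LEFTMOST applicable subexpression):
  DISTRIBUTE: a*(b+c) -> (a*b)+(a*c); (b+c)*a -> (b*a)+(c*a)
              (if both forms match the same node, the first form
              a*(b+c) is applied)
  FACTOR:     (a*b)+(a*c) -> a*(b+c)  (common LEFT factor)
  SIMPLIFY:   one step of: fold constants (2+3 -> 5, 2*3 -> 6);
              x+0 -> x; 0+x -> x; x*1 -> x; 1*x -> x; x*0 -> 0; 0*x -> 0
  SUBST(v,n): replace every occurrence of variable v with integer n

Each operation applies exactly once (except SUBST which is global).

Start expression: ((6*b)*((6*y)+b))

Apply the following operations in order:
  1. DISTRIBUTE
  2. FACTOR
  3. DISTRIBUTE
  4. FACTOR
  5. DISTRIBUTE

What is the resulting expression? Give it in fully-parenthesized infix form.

Answer: (((6*b)*(6*y))+((6*b)*b))

Derivation:
Start: ((6*b)*((6*y)+b))
Apply DISTRIBUTE at root (target: ((6*b)*((6*y)+b))): ((6*b)*((6*y)+b)) -> (((6*b)*(6*y))+((6*b)*b))
Apply FACTOR at root (target: (((6*b)*(6*y))+((6*b)*b))): (((6*b)*(6*y))+((6*b)*b)) -> ((6*b)*((6*y)+b))
Apply DISTRIBUTE at root (target: ((6*b)*((6*y)+b))): ((6*b)*((6*y)+b)) -> (((6*b)*(6*y))+((6*b)*b))
Apply FACTOR at root (target: (((6*b)*(6*y))+((6*b)*b))): (((6*b)*(6*y))+((6*b)*b)) -> ((6*b)*((6*y)+b))
Apply DISTRIBUTE at root (target: ((6*b)*((6*y)+b))): ((6*b)*((6*y)+b)) -> (((6*b)*(6*y))+((6*b)*b))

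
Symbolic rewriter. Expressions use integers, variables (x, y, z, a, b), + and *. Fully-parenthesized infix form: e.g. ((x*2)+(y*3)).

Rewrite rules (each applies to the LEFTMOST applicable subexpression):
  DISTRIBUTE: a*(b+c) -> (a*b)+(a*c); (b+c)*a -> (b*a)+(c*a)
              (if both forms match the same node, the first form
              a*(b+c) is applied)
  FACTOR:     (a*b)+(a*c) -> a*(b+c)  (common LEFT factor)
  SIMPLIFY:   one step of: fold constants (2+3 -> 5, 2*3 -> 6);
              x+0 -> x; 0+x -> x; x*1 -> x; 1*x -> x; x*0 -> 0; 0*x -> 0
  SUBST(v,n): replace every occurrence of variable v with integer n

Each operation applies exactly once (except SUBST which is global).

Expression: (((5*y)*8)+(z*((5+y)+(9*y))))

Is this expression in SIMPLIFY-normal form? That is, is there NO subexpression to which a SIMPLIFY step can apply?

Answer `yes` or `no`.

Expression: (((5*y)*8)+(z*((5+y)+(9*y))))
Scanning for simplifiable subexpressions (pre-order)...
  at root: (((5*y)*8)+(z*((5+y)+(9*y)))) (not simplifiable)
  at L: ((5*y)*8) (not simplifiable)
  at LL: (5*y) (not simplifiable)
  at R: (z*((5+y)+(9*y))) (not simplifiable)
  at RR: ((5+y)+(9*y)) (not simplifiable)
  at RRL: (5+y) (not simplifiable)
  at RRR: (9*y) (not simplifiable)
Result: no simplifiable subexpression found -> normal form.

Answer: yes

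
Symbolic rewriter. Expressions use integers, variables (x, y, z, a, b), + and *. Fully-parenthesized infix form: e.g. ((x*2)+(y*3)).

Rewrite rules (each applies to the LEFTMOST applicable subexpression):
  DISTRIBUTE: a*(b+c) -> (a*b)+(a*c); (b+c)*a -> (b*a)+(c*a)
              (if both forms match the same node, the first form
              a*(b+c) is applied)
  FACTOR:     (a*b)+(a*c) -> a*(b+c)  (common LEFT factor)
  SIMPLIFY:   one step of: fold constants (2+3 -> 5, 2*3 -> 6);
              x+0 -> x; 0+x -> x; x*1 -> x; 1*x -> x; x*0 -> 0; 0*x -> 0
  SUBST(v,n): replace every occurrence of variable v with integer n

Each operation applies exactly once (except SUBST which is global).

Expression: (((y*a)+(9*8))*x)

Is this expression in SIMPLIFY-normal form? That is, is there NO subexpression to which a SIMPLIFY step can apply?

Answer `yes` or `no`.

Expression: (((y*a)+(9*8))*x)
Scanning for simplifiable subexpressions (pre-order)...
  at root: (((y*a)+(9*8))*x) (not simplifiable)
  at L: ((y*a)+(9*8)) (not simplifiable)
  at LL: (y*a) (not simplifiable)
  at LR: (9*8) (SIMPLIFIABLE)
Found simplifiable subexpr at path LR: (9*8)
One SIMPLIFY step would give: (((y*a)+72)*x)
-> NOT in normal form.

Answer: no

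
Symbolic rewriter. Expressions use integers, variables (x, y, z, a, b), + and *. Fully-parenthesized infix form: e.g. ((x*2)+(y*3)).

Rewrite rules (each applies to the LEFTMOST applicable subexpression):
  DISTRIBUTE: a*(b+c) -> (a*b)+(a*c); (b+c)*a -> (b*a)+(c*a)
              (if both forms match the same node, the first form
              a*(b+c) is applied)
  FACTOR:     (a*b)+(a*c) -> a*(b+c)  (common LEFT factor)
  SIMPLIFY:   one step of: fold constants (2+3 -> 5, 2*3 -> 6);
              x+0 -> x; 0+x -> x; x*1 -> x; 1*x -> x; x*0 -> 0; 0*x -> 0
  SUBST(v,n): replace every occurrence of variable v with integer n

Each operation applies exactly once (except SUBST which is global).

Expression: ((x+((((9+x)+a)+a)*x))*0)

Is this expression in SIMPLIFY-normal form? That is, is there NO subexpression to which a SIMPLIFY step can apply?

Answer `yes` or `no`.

Expression: ((x+((((9+x)+a)+a)*x))*0)
Scanning for simplifiable subexpressions (pre-order)...
  at root: ((x+((((9+x)+a)+a)*x))*0) (SIMPLIFIABLE)
  at L: (x+((((9+x)+a)+a)*x)) (not simplifiable)
  at LR: ((((9+x)+a)+a)*x) (not simplifiable)
  at LRL: (((9+x)+a)+a) (not simplifiable)
  at LRLL: ((9+x)+a) (not simplifiable)
  at LRLLL: (9+x) (not simplifiable)
Found simplifiable subexpr at path root: ((x+((((9+x)+a)+a)*x))*0)
One SIMPLIFY step would give: 0
-> NOT in normal form.

Answer: no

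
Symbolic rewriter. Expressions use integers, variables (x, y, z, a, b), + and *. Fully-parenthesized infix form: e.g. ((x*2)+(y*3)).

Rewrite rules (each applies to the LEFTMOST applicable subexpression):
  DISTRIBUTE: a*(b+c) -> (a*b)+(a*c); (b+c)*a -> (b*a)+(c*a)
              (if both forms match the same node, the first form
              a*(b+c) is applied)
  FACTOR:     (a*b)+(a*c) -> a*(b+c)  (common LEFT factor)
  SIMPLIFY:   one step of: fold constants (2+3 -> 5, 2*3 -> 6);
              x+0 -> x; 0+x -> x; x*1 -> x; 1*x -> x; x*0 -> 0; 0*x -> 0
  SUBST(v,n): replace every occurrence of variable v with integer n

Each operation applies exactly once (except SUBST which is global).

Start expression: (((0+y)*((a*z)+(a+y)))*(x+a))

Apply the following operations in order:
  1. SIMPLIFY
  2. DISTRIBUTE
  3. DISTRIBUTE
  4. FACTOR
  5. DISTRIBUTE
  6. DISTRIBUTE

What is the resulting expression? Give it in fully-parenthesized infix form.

Answer: ((((y*(a*z))*x)+((y*(a+y))*x))+((y*((a*z)+(a+y)))*a))

Derivation:
Start: (((0+y)*((a*z)+(a+y)))*(x+a))
Apply SIMPLIFY at LL (target: (0+y)): (((0+y)*((a*z)+(a+y)))*(x+a)) -> ((y*((a*z)+(a+y)))*(x+a))
Apply DISTRIBUTE at root (target: ((y*((a*z)+(a+y)))*(x+a))): ((y*((a*z)+(a+y)))*(x+a)) -> (((y*((a*z)+(a+y)))*x)+((y*((a*z)+(a+y)))*a))
Apply DISTRIBUTE at LL (target: (y*((a*z)+(a+y)))): (((y*((a*z)+(a+y)))*x)+((y*((a*z)+(a+y)))*a)) -> ((((y*(a*z))+(y*(a+y)))*x)+((y*((a*z)+(a+y)))*a))
Apply FACTOR at LL (target: ((y*(a*z))+(y*(a+y)))): ((((y*(a*z))+(y*(a+y)))*x)+((y*((a*z)+(a+y)))*a)) -> (((y*((a*z)+(a+y)))*x)+((y*((a*z)+(a+y)))*a))
Apply DISTRIBUTE at LL (target: (y*((a*z)+(a+y)))): (((y*((a*z)+(a+y)))*x)+((y*((a*z)+(a+y)))*a)) -> ((((y*(a*z))+(y*(a+y)))*x)+((y*((a*z)+(a+y)))*a))
Apply DISTRIBUTE at L (target: (((y*(a*z))+(y*(a+y)))*x)): ((((y*(a*z))+(y*(a+y)))*x)+((y*((a*z)+(a+y)))*a)) -> ((((y*(a*z))*x)+((y*(a+y))*x))+((y*((a*z)+(a+y)))*a))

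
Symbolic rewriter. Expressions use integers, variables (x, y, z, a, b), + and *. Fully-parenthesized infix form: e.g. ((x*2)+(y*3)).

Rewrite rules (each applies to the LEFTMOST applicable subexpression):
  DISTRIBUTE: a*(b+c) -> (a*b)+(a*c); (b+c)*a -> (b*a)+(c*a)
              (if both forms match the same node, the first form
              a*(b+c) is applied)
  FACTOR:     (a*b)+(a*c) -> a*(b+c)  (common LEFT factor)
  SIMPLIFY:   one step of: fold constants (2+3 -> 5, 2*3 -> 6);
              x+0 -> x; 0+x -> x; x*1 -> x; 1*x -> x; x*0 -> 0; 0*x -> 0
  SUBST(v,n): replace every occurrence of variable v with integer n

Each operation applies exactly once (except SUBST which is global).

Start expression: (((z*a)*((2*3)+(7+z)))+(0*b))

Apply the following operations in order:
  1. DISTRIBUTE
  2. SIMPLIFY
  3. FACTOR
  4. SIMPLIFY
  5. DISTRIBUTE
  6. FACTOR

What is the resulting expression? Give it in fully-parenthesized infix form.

Answer: (((z*a)*(6+(7+z)))+0)

Derivation:
Start: (((z*a)*((2*3)+(7+z)))+(0*b))
Apply DISTRIBUTE at L (target: ((z*a)*((2*3)+(7+z)))): (((z*a)*((2*3)+(7+z)))+(0*b)) -> ((((z*a)*(2*3))+((z*a)*(7+z)))+(0*b))
Apply SIMPLIFY at LLR (target: (2*3)): ((((z*a)*(2*3))+((z*a)*(7+z)))+(0*b)) -> ((((z*a)*6)+((z*a)*(7+z)))+(0*b))
Apply FACTOR at L (target: (((z*a)*6)+((z*a)*(7+z)))): ((((z*a)*6)+((z*a)*(7+z)))+(0*b)) -> (((z*a)*(6+(7+z)))+(0*b))
Apply SIMPLIFY at R (target: (0*b)): (((z*a)*(6+(7+z)))+(0*b)) -> (((z*a)*(6+(7+z)))+0)
Apply DISTRIBUTE at L (target: ((z*a)*(6+(7+z)))): (((z*a)*(6+(7+z)))+0) -> ((((z*a)*6)+((z*a)*(7+z)))+0)
Apply FACTOR at L (target: (((z*a)*6)+((z*a)*(7+z)))): ((((z*a)*6)+((z*a)*(7+z)))+0) -> (((z*a)*(6+(7+z)))+0)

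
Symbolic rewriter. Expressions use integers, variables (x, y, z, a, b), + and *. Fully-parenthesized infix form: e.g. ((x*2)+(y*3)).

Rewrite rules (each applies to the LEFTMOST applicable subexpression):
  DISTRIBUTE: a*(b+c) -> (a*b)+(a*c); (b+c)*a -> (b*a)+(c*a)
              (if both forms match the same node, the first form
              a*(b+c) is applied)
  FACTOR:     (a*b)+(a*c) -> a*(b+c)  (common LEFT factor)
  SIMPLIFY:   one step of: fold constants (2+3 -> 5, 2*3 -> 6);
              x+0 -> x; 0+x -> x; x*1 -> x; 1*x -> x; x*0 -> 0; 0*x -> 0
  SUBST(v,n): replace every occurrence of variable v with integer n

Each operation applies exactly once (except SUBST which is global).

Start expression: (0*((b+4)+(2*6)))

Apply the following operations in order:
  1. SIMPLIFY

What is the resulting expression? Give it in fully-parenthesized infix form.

Start: (0*((b+4)+(2*6)))
Apply SIMPLIFY at root (target: (0*((b+4)+(2*6)))): (0*((b+4)+(2*6))) -> 0

Answer: 0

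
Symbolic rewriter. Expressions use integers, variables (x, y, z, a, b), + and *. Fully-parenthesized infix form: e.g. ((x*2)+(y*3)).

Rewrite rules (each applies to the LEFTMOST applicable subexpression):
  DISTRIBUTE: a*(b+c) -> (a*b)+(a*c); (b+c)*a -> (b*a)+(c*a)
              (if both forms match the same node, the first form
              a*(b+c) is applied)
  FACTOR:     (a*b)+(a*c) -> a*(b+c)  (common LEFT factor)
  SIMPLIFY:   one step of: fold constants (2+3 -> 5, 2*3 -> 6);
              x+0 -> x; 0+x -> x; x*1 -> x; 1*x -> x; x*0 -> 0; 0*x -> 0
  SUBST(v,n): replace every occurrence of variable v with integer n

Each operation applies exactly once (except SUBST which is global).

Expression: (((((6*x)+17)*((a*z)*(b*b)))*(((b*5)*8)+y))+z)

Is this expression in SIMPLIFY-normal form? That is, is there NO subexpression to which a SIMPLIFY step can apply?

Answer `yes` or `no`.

Answer: yes

Derivation:
Expression: (((((6*x)+17)*((a*z)*(b*b)))*(((b*5)*8)+y))+z)
Scanning for simplifiable subexpressions (pre-order)...
  at root: (((((6*x)+17)*((a*z)*(b*b)))*(((b*5)*8)+y))+z) (not simplifiable)
  at L: ((((6*x)+17)*((a*z)*(b*b)))*(((b*5)*8)+y)) (not simplifiable)
  at LL: (((6*x)+17)*((a*z)*(b*b))) (not simplifiable)
  at LLL: ((6*x)+17) (not simplifiable)
  at LLLL: (6*x) (not simplifiable)
  at LLR: ((a*z)*(b*b)) (not simplifiable)
  at LLRL: (a*z) (not simplifiable)
  at LLRR: (b*b) (not simplifiable)
  at LR: (((b*5)*8)+y) (not simplifiable)
  at LRL: ((b*5)*8) (not simplifiable)
  at LRLL: (b*5) (not simplifiable)
Result: no simplifiable subexpression found -> normal form.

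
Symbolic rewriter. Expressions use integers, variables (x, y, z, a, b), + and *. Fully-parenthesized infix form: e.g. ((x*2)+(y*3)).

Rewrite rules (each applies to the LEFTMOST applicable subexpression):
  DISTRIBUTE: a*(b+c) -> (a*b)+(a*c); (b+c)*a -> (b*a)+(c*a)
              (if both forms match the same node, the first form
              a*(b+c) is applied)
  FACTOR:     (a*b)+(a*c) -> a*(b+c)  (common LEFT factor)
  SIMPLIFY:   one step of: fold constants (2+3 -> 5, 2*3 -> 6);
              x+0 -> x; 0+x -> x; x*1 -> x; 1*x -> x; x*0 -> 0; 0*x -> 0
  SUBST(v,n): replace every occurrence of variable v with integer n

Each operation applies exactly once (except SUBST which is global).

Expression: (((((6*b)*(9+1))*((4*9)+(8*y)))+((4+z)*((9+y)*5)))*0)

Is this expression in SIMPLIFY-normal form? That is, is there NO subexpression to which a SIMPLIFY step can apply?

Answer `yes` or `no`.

Answer: no

Derivation:
Expression: (((((6*b)*(9+1))*((4*9)+(8*y)))+((4+z)*((9+y)*5)))*0)
Scanning for simplifiable subexpressions (pre-order)...
  at root: (((((6*b)*(9+1))*((4*9)+(8*y)))+((4+z)*((9+y)*5)))*0) (SIMPLIFIABLE)
  at L: ((((6*b)*(9+1))*((4*9)+(8*y)))+((4+z)*((9+y)*5))) (not simplifiable)
  at LL: (((6*b)*(9+1))*((4*9)+(8*y))) (not simplifiable)
  at LLL: ((6*b)*(9+1)) (not simplifiable)
  at LLLL: (6*b) (not simplifiable)
  at LLLR: (9+1) (SIMPLIFIABLE)
  at LLR: ((4*9)+(8*y)) (not simplifiable)
  at LLRL: (4*9) (SIMPLIFIABLE)
  at LLRR: (8*y) (not simplifiable)
  at LR: ((4+z)*((9+y)*5)) (not simplifiable)
  at LRL: (4+z) (not simplifiable)
  at LRR: ((9+y)*5) (not simplifiable)
  at LRRL: (9+y) (not simplifiable)
Found simplifiable subexpr at path root: (((((6*b)*(9+1))*((4*9)+(8*y)))+((4+z)*((9+y)*5)))*0)
One SIMPLIFY step would give: 0
-> NOT in normal form.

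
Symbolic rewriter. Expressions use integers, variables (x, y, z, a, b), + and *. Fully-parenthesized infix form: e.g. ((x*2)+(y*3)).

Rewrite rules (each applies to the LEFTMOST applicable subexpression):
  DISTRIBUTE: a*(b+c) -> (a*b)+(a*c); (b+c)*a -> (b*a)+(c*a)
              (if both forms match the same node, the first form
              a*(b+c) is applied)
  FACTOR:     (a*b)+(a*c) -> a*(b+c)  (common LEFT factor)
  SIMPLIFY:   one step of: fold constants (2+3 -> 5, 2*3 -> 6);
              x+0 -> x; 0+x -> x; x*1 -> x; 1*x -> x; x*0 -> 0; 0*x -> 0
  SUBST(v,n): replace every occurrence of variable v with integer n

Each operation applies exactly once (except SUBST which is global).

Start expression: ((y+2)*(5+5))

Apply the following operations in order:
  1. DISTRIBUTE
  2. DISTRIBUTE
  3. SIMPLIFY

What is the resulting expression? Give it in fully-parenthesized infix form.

Answer: (((y*5)+10)+((y+2)*5))

Derivation:
Start: ((y+2)*(5+5))
Apply DISTRIBUTE at root (target: ((y+2)*(5+5))): ((y+2)*(5+5)) -> (((y+2)*5)+((y+2)*5))
Apply DISTRIBUTE at L (target: ((y+2)*5)): (((y+2)*5)+((y+2)*5)) -> (((y*5)+(2*5))+((y+2)*5))
Apply SIMPLIFY at LR (target: (2*5)): (((y*5)+(2*5))+((y+2)*5)) -> (((y*5)+10)+((y+2)*5))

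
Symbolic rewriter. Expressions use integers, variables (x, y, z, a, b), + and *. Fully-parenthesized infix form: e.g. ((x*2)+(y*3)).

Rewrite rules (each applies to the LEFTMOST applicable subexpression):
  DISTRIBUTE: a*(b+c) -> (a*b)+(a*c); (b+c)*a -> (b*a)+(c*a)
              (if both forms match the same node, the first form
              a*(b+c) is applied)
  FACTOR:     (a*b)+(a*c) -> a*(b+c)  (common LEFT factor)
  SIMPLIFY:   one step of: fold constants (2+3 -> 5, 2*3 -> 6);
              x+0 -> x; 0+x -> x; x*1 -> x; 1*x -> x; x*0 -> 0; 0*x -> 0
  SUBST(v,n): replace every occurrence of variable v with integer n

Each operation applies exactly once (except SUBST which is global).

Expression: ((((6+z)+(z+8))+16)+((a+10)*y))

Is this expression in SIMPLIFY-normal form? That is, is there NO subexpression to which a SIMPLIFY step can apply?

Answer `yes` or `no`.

Answer: yes

Derivation:
Expression: ((((6+z)+(z+8))+16)+((a+10)*y))
Scanning for simplifiable subexpressions (pre-order)...
  at root: ((((6+z)+(z+8))+16)+((a+10)*y)) (not simplifiable)
  at L: (((6+z)+(z+8))+16) (not simplifiable)
  at LL: ((6+z)+(z+8)) (not simplifiable)
  at LLL: (6+z) (not simplifiable)
  at LLR: (z+8) (not simplifiable)
  at R: ((a+10)*y) (not simplifiable)
  at RL: (a+10) (not simplifiable)
Result: no simplifiable subexpression found -> normal form.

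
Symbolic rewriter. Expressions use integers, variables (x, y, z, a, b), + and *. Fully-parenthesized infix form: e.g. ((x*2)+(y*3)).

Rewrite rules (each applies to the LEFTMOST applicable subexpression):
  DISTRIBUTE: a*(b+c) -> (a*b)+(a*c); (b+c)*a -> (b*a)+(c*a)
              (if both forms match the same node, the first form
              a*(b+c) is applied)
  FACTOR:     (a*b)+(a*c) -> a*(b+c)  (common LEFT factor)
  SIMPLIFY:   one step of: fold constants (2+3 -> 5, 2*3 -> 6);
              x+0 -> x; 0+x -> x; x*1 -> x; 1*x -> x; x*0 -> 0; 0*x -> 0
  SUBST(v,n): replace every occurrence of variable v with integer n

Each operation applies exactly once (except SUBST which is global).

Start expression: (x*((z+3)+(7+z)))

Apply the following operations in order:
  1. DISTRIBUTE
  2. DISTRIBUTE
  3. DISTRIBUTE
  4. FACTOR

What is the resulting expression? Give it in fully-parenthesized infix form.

Start: (x*((z+3)+(7+z)))
Apply DISTRIBUTE at root (target: (x*((z+3)+(7+z)))): (x*((z+3)+(7+z))) -> ((x*(z+3))+(x*(7+z)))
Apply DISTRIBUTE at L (target: (x*(z+3))): ((x*(z+3))+(x*(7+z))) -> (((x*z)+(x*3))+(x*(7+z)))
Apply DISTRIBUTE at R (target: (x*(7+z))): (((x*z)+(x*3))+(x*(7+z))) -> (((x*z)+(x*3))+((x*7)+(x*z)))
Apply FACTOR at L (target: ((x*z)+(x*3))): (((x*z)+(x*3))+((x*7)+(x*z))) -> ((x*(z+3))+((x*7)+(x*z)))

Answer: ((x*(z+3))+((x*7)+(x*z)))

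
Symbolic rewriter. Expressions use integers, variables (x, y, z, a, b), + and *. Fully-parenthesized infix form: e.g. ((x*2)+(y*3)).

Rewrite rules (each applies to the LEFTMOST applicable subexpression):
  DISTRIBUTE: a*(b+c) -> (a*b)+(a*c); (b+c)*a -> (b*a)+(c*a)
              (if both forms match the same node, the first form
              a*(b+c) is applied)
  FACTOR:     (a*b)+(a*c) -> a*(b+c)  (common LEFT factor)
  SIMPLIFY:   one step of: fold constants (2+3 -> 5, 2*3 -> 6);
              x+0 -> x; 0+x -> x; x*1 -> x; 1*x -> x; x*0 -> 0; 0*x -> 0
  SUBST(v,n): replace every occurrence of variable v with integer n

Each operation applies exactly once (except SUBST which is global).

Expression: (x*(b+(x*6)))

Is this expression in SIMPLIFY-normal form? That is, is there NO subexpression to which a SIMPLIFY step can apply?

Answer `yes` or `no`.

Expression: (x*(b+(x*6)))
Scanning for simplifiable subexpressions (pre-order)...
  at root: (x*(b+(x*6))) (not simplifiable)
  at R: (b+(x*6)) (not simplifiable)
  at RR: (x*6) (not simplifiable)
Result: no simplifiable subexpression found -> normal form.

Answer: yes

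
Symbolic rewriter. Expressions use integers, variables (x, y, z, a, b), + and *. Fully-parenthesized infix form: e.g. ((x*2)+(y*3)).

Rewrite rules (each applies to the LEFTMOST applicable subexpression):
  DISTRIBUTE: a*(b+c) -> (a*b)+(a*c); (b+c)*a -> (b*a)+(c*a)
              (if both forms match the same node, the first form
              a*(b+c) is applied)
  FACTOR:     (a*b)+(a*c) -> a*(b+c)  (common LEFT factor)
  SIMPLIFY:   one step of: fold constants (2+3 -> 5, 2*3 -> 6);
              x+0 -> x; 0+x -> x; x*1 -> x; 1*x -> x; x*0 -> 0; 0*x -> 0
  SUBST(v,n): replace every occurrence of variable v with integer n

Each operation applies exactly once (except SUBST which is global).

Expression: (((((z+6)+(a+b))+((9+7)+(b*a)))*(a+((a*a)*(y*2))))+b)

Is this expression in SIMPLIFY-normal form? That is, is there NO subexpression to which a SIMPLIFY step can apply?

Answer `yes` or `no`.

Answer: no

Derivation:
Expression: (((((z+6)+(a+b))+((9+7)+(b*a)))*(a+((a*a)*(y*2))))+b)
Scanning for simplifiable subexpressions (pre-order)...
  at root: (((((z+6)+(a+b))+((9+7)+(b*a)))*(a+((a*a)*(y*2))))+b) (not simplifiable)
  at L: ((((z+6)+(a+b))+((9+7)+(b*a)))*(a+((a*a)*(y*2)))) (not simplifiable)
  at LL: (((z+6)+(a+b))+((9+7)+(b*a))) (not simplifiable)
  at LLL: ((z+6)+(a+b)) (not simplifiable)
  at LLLL: (z+6) (not simplifiable)
  at LLLR: (a+b) (not simplifiable)
  at LLR: ((9+7)+(b*a)) (not simplifiable)
  at LLRL: (9+7) (SIMPLIFIABLE)
  at LLRR: (b*a) (not simplifiable)
  at LR: (a+((a*a)*(y*2))) (not simplifiable)
  at LRR: ((a*a)*(y*2)) (not simplifiable)
  at LRRL: (a*a) (not simplifiable)
  at LRRR: (y*2) (not simplifiable)
Found simplifiable subexpr at path LLRL: (9+7)
One SIMPLIFY step would give: (((((z+6)+(a+b))+(16+(b*a)))*(a+((a*a)*(y*2))))+b)
-> NOT in normal form.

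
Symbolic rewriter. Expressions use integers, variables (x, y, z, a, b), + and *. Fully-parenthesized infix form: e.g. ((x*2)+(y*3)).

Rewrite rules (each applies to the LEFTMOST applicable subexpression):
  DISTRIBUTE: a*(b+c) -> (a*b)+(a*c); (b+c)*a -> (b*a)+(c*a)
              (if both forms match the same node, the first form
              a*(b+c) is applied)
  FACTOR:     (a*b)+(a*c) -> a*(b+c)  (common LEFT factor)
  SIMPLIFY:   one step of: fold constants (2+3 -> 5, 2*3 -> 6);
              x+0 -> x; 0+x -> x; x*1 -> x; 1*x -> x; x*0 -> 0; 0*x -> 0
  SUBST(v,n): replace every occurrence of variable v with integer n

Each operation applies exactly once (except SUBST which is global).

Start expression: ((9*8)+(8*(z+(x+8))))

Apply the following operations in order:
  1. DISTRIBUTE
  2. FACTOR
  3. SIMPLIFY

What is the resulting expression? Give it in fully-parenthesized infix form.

Start: ((9*8)+(8*(z+(x+8))))
Apply DISTRIBUTE at R (target: (8*(z+(x+8)))): ((9*8)+(8*(z+(x+8)))) -> ((9*8)+((8*z)+(8*(x+8))))
Apply FACTOR at R (target: ((8*z)+(8*(x+8)))): ((9*8)+((8*z)+(8*(x+8)))) -> ((9*8)+(8*(z+(x+8))))
Apply SIMPLIFY at L (target: (9*8)): ((9*8)+(8*(z+(x+8)))) -> (72+(8*(z+(x+8))))

Answer: (72+(8*(z+(x+8))))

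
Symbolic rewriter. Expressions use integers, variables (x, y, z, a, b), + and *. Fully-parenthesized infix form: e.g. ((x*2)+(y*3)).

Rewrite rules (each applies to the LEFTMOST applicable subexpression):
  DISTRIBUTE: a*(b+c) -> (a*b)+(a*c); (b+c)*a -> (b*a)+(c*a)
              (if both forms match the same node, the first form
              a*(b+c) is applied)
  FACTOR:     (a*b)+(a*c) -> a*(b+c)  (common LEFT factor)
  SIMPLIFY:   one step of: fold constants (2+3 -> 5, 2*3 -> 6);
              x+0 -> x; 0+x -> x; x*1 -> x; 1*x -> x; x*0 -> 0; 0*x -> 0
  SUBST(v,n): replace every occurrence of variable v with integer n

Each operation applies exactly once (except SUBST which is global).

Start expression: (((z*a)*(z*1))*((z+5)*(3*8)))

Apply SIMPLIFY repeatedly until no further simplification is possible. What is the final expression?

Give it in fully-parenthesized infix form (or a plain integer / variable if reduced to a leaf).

Start: (((z*a)*(z*1))*((z+5)*(3*8)))
Step 1: at LR: (z*1) -> z; overall: (((z*a)*(z*1))*((z+5)*(3*8))) -> (((z*a)*z)*((z+5)*(3*8)))
Step 2: at RR: (3*8) -> 24; overall: (((z*a)*z)*((z+5)*(3*8))) -> (((z*a)*z)*((z+5)*24))
Fixed point: (((z*a)*z)*((z+5)*24))

Answer: (((z*a)*z)*((z+5)*24))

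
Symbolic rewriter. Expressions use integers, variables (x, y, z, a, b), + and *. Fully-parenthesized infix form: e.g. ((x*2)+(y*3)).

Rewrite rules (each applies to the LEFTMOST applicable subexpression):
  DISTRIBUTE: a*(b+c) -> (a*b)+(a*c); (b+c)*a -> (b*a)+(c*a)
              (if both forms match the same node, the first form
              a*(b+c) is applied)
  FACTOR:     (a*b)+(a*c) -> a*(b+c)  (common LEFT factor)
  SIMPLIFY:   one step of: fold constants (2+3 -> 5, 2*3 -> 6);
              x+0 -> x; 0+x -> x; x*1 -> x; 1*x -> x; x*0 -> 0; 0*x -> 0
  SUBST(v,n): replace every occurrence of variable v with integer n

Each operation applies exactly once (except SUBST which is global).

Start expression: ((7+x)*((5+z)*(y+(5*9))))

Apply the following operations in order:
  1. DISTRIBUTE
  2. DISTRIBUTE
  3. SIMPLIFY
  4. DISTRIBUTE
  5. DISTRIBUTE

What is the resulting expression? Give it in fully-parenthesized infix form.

Answer: (((7*((5*y)+(z*y)))+(7*((5+z)*45)))+(x*((5+z)*(y+(5*9)))))

Derivation:
Start: ((7+x)*((5+z)*(y+(5*9))))
Apply DISTRIBUTE at root (target: ((7+x)*((5+z)*(y+(5*9))))): ((7+x)*((5+z)*(y+(5*9)))) -> ((7*((5+z)*(y+(5*9))))+(x*((5+z)*(y+(5*9)))))
Apply DISTRIBUTE at LR (target: ((5+z)*(y+(5*9)))): ((7*((5+z)*(y+(5*9))))+(x*((5+z)*(y+(5*9))))) -> ((7*(((5+z)*y)+((5+z)*(5*9))))+(x*((5+z)*(y+(5*9)))))
Apply SIMPLIFY at LRRR (target: (5*9)): ((7*(((5+z)*y)+((5+z)*(5*9))))+(x*((5+z)*(y+(5*9))))) -> ((7*(((5+z)*y)+((5+z)*45)))+(x*((5+z)*(y+(5*9)))))
Apply DISTRIBUTE at L (target: (7*(((5+z)*y)+((5+z)*45)))): ((7*(((5+z)*y)+((5+z)*45)))+(x*((5+z)*(y+(5*9))))) -> (((7*((5+z)*y))+(7*((5+z)*45)))+(x*((5+z)*(y+(5*9)))))
Apply DISTRIBUTE at LLR (target: ((5+z)*y)): (((7*((5+z)*y))+(7*((5+z)*45)))+(x*((5+z)*(y+(5*9))))) -> (((7*((5*y)+(z*y)))+(7*((5+z)*45)))+(x*((5+z)*(y+(5*9)))))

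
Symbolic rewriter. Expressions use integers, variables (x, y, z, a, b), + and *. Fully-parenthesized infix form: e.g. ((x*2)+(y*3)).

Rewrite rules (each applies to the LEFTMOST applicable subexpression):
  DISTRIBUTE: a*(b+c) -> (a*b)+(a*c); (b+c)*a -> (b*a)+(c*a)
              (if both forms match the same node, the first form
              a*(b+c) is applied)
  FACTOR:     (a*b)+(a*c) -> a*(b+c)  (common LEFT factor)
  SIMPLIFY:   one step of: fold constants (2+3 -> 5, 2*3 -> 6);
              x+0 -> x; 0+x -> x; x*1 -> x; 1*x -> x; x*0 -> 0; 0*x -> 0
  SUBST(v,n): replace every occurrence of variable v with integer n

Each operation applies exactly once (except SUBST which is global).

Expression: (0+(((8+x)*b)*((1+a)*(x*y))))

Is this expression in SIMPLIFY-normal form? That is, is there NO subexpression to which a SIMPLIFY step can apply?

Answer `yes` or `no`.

Answer: no

Derivation:
Expression: (0+(((8+x)*b)*((1+a)*(x*y))))
Scanning for simplifiable subexpressions (pre-order)...
  at root: (0+(((8+x)*b)*((1+a)*(x*y)))) (SIMPLIFIABLE)
  at R: (((8+x)*b)*((1+a)*(x*y))) (not simplifiable)
  at RL: ((8+x)*b) (not simplifiable)
  at RLL: (8+x) (not simplifiable)
  at RR: ((1+a)*(x*y)) (not simplifiable)
  at RRL: (1+a) (not simplifiable)
  at RRR: (x*y) (not simplifiable)
Found simplifiable subexpr at path root: (0+(((8+x)*b)*((1+a)*(x*y))))
One SIMPLIFY step would give: (((8+x)*b)*((1+a)*(x*y)))
-> NOT in normal form.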